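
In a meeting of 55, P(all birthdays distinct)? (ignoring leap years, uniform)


P(all different) = Π(365-i)/365 for i=0..54
= (365/365)×(364/365)×...×(311/365)
= 0.013738

P ≈ 0.0137 ≈ 1.37%


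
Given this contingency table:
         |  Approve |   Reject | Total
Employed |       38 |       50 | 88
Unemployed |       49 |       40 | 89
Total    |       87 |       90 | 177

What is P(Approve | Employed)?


P(Approve | Employed) = 38/(38+50) = 38/88 = 19/44

P(Approve|Employed) = 19/44 ≈ 43.18%


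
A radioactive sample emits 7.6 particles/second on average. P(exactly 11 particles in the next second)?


Poisson(λ=7.6): P(X=11) = e^(-λ)×λ^k/k!
= e^(-7.6) × 7.6^11 / 11!
≈ 0.0005004514334 × 4885955588.58 / 39916800 ≈ 0.061257

P(X=11) ≈ 0.061257 ≈ 6.13%


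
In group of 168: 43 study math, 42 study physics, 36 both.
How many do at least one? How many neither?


|A∪B| = 43+42-36 = 49
Neither = 168-49 = 119

At least one: 49; Neither: 119


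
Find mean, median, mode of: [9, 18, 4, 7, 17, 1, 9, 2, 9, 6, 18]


Sorted: [1, 2, 4, 6, 7, 9, 9, 9, 17, 18, 18]
Mean = 100/11
Median = 9
Freq: {9: 3, 18: 2, 4: 1, 7: 1, 17: 1, 1: 1, 2: 1, 6: 1}
Mode: [9]

Mean=100/11, Median=9, Mode=9


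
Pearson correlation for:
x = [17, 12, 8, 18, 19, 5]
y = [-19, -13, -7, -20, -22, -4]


n=6, Σx=79, Σy=-85, Σxy=-1333, Σx²=1207, Σy²=1479
r = (6×(-1333) - 79×(-85))/√((6×1207 - 79²)(6×1479 - (-85)²))
= -1283/√(1001×1649) = -1283/√1650649 ≈ -1283/1284.7759 ≈ -0.9986

r ≈ -0.9986


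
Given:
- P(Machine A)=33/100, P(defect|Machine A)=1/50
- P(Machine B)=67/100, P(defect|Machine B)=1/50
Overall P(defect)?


P(B) = Σ P(B|Aᵢ)×P(Aᵢ)
  1/50×33/100 = 33/5000
  1/50×67/100 = 67/5000
Sum = 1/50

P(defect) = 1/50 ≈ 2.00%


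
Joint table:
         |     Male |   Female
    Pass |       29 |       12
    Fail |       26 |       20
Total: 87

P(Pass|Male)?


P(Pass|Male) = 29/(29+26) = 29/55

P = 29/55 ≈ 52.73%


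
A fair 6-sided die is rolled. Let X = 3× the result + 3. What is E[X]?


E[die] = (1+6)/2 = 7/2
E[X] = 3×7/2 + 3 = 27/2

E[X] = 27/2


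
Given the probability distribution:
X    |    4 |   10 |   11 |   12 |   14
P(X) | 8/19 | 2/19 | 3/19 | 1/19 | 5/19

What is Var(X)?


E[X] = 167/19
E[X²] = 1815/19
Var(X) = E[X²] - (E[X])² = 1815/19 - 27889/361 = 6596/361

Var(X) = 6596/361 ≈ 18.2715


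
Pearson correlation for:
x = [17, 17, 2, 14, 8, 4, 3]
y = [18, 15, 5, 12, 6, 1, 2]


n=7, Σx=65, Σy=59, Σxy=797, Σx²=867, Σy²=759
r = (7×797 - 65×59)/√((7×867 - 65²)(7×759 - 59²))
= 1744/√(1844×1832) = 1744/√3378208 ≈ 1744/1837.9902 ≈ 0.9489

r ≈ 0.9489


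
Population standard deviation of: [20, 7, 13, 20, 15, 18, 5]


Mean = 98/7 = 14
  (20-14)²=36
  (7-14)²=49
  (13-14)²=1
  (20-14)²=36
  (15-14)²=1
  (18-14)²=16
  (5-14)²=81
Σ(x-μ)² = 220
σ² = 220/7

σ = √(220/7) ≈ 5.6061


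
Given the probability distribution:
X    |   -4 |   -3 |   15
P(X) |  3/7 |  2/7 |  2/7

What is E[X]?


E[X] = Σ x·P(X=x)
= (-4)×(3/7) + (-3)×(2/7) + (15)×(2/7)
= 12/7

E[X] = 12/7


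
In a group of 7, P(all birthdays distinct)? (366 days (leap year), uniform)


P(all different) = Π(366-i)/366 for i=0..6
= (366/366)×(365/366)×...×(360/366)
= 0.943914

P ≈ 0.9439 ≈ 94.39%


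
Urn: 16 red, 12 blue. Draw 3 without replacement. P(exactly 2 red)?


Hypergeometric: C(16,2)×C(12,1)/C(28,3)
= 120×12/3276 = 40/91

P(X=2) = 40/91 ≈ 43.96%


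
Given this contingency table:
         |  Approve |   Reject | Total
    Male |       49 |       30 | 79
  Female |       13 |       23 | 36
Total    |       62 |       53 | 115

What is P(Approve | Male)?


P(Approve | Male) = 49/(49+30) = 49/79

P(Approve|Male) = 49/79 ≈ 62.03%


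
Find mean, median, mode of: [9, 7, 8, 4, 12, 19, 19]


Sorted: [4, 7, 8, 9, 12, 19, 19]
Mean = 78/7
Median = 9
Freq: {9: 1, 7: 1, 8: 1, 4: 1, 12: 1, 19: 2}
Mode: [19]

Mean=78/7, Median=9, Mode=19


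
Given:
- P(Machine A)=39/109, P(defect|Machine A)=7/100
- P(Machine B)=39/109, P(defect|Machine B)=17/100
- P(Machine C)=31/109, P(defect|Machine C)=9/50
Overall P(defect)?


P(B) = Σ P(B|Aᵢ)×P(Aᵢ)
  7/100×39/109 = 273/10900
  17/100×39/109 = 663/10900
  9/50×31/109 = 279/5450
Sum = 747/5450

P(defect) = 747/5450 ≈ 13.71%


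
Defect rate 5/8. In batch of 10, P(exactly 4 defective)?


Binomial: P(X=4) = C(10,4)×p^4×(1-p)^6
= 210 × 625/4096 × 729/262144 = 47840625/536870912

P(X=4) = 47840625/536870912 ≈ 8.91%


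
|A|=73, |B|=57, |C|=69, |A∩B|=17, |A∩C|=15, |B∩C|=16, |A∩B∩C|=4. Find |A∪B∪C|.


|A∪B∪C| = 73+57+69-17-15-16+4 = 155

|A∪B∪C| = 155


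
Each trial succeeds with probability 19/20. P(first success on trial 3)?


Geometric: P(X=3) = (1-p)^(k-1)×p = (1/20)^2×19/20 = 19/8000

P(X=3) = 19/8000 ≈ 0.24%


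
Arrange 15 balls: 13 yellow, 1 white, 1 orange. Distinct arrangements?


15!/(13!×1!×1!) = 210

210


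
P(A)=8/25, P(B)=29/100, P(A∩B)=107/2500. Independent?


P(A)×P(B) = 58/625
P(A∩B) = 107/2500
Not equal → NOT independent

No, not independent


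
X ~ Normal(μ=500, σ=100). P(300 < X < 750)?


z₁=(300-500)/100=-2.0, z₂=(750-500)/100=2.5
P = Φ(2.5) - Φ(-2.0) = 0.993790 - 0.022750 = 0.971040 ≈ 0.9710

P(300 < X < 750) ≈ 0.9710


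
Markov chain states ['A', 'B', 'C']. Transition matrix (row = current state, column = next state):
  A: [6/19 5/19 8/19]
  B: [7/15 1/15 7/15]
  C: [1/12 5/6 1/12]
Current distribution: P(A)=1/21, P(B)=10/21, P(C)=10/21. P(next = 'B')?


P(next=B) = Σᵢ P(now=i)×P(i→B)
= 1/21×5/19 + 10/21×1/15 + 10/21×5/6
= 5/399 + 2/63 + 25/63 = 176/399

P = 176/399 ≈ 0.4411


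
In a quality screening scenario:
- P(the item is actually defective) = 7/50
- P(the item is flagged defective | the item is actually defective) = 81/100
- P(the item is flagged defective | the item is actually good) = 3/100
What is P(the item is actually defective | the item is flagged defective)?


Using Bayes' theorem:
P(A|B) = P(B|A)·P(A) / P(B)

P(the item is flagged defective) = 81/100 × 7/50 + 3/100 × 43/50
= 567/5000 + 129/5000 = 87/625

P(the item is actually defective|the item is flagged defective) = (567/5000) / (87/625) = 189/232

P(the item is actually defective|the item is flagged defective) = 189/232 ≈ 81.47%


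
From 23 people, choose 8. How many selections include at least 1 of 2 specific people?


Complement: C(23,8) - C(21,8) = 490314 - 203490 = 286824

286824


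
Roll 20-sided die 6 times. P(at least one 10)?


P(no 10)^6 = (19/20)^6 = 47045881/64000000
P(≥1) = 1 - 47045881/64000000 = 16954119/64000000

P = 16954119/64000000 ≈ 26.49%


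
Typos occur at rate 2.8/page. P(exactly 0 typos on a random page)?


Poisson(λ=2.8): P(X=0) = e^(-λ)×λ^k/k!
= e^(-2.8) × 2.8^0 / 0!
≈ 0.06081006263 × 1 / 1 ≈ 0.060810

P(X=0) ≈ 0.060810 ≈ 6.08%


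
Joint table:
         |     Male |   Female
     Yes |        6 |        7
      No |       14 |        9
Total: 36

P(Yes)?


P(Yes) = (6+7)/36 = 13/36

P(Yes) = 13/36 ≈ 36.11%


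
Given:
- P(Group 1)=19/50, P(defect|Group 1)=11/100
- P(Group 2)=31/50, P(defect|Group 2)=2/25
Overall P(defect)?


P(B) = Σ P(B|Aᵢ)×P(Aᵢ)
  11/100×19/50 = 209/5000
  2/25×31/50 = 31/625
Sum = 457/5000

P(defect) = 457/5000 ≈ 9.14%


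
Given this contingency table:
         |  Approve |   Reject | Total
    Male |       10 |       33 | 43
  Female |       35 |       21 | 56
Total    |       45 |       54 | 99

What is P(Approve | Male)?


P(Approve | Male) = 10/(10+33) = 10/43

P(Approve|Male) = 10/43 ≈ 23.26%


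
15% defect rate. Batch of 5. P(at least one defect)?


P(all good) = (17/20)^5 = 1419857/3200000
P(≥1 defect) = 1780143/3200000

P = 1780143/3200000 ≈ 55.63%


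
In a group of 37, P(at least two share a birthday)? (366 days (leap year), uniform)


P(all different) = Π(366-i)/366 for i=0..36
= 0.152077
P(match) = 1 - 0.152077 = 0.847923

P ≈ 0.8479 ≈ 84.79%


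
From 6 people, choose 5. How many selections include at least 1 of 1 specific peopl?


Complement: C(6,5) - C(5,5) = 6 - 1 = 5

5


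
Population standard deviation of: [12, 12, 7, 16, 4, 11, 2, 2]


Mean = 66/8 = 33/4
  (12-33/4)²=225/16
  (12-33/4)²=225/16
  (7-33/4)²=25/16
  (16-33/4)²=961/16
  (4-33/4)²=289/16
  (11-33/4)²=121/16
  (2-33/4)²=625/16
  (2-33/4)²=625/16
Σ(x-μ)² = 387/2
σ² = (387/2)/8 = 387/16

σ = √(387/16) ≈ 4.9181


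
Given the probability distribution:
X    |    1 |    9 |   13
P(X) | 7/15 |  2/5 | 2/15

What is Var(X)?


E[X] = 29/5
E[X²] = 277/5
Var(X) = E[X²] - (E[X])² = 277/5 - 841/25 = 544/25

Var(X) = 544/25 ≈ 21.7600


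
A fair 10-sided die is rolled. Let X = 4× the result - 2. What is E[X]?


E[die] = (1+10)/2 = 11/2
E[X] = 4×11/2 - 2 = 20

E[X] = 20


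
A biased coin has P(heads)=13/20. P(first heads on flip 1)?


Geometric: P(X=1) = (1-p)^(k-1)×p = (7/20)^0×13/20 = 13/20

P(X=1) = 13/20 ≈ 65.00%


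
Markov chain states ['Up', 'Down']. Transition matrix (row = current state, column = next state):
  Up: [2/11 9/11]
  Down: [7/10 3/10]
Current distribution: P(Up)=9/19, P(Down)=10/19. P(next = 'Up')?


P(next=Up) = Σᵢ P(now=i)×P(i→Up)
= 9/19×2/11 + 10/19×7/10
= 18/209 + 7/19 = 5/11

P = 5/11 ≈ 0.4545


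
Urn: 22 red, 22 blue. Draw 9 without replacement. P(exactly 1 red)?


Hypergeometric: C(22,1)×C(22,8)/C(44,9)
= 22×319770/708930508 = 8415/848003

P(X=1) = 8415/848003 ≈ 0.99%


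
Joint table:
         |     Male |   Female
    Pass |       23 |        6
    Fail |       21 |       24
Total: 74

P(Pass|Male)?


P(Pass|Male) = 23/(23+21) = 23/44

P = 23/44 ≈ 52.27%


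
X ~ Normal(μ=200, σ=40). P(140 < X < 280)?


z₁=(140-200)/40=-1.5, z₂=(280-200)/40=2.0
P = Φ(2.0) - Φ(-1.5) = 0.977250 - 0.066807 = 0.910443 ≈ 0.9104

P(140 < X < 280) ≈ 0.9104


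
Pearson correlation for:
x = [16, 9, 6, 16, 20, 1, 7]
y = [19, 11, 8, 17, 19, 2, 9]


n=7, Σx=75, Σy=85, Σxy=1168, Σx²=1079, Σy²=1281
r = (7×1168 - 75×85)/√((7×1079 - 75²)(7×1281 - 85²))
= 1801/√(1928×1742) = 1801/√3358576 ≈ 1801/1832.6418 ≈ 0.9827

r ≈ 0.9827


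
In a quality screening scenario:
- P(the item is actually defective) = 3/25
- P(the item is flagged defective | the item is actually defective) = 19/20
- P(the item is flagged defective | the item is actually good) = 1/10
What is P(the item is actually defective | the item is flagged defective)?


Using Bayes' theorem:
P(A|B) = P(B|A)·P(A) / P(B)

P(the item is flagged defective) = 19/20 × 3/25 + 1/10 × 22/25
= 57/500 + 11/125 = 101/500

P(the item is actually defective|the item is flagged defective) = (57/500) / (101/500) = 57/101

P(the item is actually defective|the item is flagged defective) = 57/101 ≈ 56.44%


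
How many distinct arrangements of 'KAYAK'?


Letters: 5, freq: {'K': 2, 'A': 2, 'Y': 1}
5!/(2!×2!×1!) = 120/4 = 30

30


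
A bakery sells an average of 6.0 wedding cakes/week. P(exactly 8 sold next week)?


Poisson(λ=6.0): P(X=8) = e^(-λ)×λ^k/k!
= e^(-6.0) × 6.0^8 / 8!
≈ 0.002478752177 × 1679616 / 40320 ≈ 0.103258

P(X=8) ≈ 0.103258 ≈ 10.33%


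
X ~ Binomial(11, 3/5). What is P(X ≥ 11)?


P(X ≥ 11) = Σ P(X=i) for i=11..11
P(X=11) = 177147/48828125
Sum = 177147/48828125

P(X ≥ 11) = 177147/48828125 ≈ 0.36%


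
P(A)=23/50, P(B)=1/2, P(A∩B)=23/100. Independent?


P(A)×P(B) = 23/100
P(A∩B) = 23/100
Equal ✓ → Independent

Yes, independent


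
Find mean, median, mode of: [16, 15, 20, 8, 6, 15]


Sorted: [6, 8, 15, 15, 16, 20]
Mean = 80/6 = 40/3
Median = 15
Freq: {16: 1, 15: 2, 20: 1, 8: 1, 6: 1}
Mode: [15]

Mean=40/3, Median=15, Mode=15


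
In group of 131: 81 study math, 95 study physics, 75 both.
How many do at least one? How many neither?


|A∪B| = 81+95-75 = 101
Neither = 131-101 = 30

At least one: 101; Neither: 30


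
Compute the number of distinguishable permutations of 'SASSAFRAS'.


Letters: 9, freq: {'S': 4, 'A': 3, 'F': 1, 'R': 1}
9!/(4!×3!×1!×1!) = 362880/144 = 2520

2520


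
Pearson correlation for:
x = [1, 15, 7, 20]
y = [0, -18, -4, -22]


n=4, Σx=43, Σy=-44, Σxy=-738, Σx²=675, Σy²=824
r = (4×(-738) - 43×(-44))/√((4×675 - 43²)(4×824 - (-44)²))
= -1060/√(851×1360) = -1060/√1157360 ≈ -1060/1075.8067 ≈ -0.9853

r ≈ -0.9853


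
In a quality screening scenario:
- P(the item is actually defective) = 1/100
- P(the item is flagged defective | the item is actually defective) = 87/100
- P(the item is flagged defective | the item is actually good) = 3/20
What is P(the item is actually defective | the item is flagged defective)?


Using Bayes' theorem:
P(A|B) = P(B|A)·P(A) / P(B)

P(the item is flagged defective) = 87/100 × 1/100 + 3/20 × 99/100
= 87/10000 + 297/2000 = 393/2500

P(the item is actually defective|the item is flagged defective) = (87/10000) / (393/2500) = 29/524

P(the item is actually defective|the item is flagged defective) = 29/524 ≈ 5.53%


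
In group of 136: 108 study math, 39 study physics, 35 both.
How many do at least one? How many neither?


|A∪B| = 108+39-35 = 112
Neither = 136-112 = 24

At least one: 112; Neither: 24


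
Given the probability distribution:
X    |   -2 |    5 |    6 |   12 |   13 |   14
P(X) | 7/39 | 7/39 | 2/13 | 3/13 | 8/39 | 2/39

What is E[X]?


E[X] = Σ x·P(X=x)
= (-2)×(7/39) + (5)×(7/39) + (6)×(2/13) + (12)×(3/13) + (13)×(8/39) + (14)×(2/39)
= 99/13

E[X] = 99/13


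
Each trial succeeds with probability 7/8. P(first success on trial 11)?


Geometric: P(X=11) = (1-p)^(k-1)×p = (1/8)^10×7/8 = 7/8589934592

P(X=11) = 7/8589934592 ≈ 0.00%


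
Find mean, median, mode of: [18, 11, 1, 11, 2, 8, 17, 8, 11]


Sorted: [1, 2, 8, 8, 11, 11, 11, 17, 18]
Mean = 87/9 = 29/3
Median = 11
Freq: {18: 1, 11: 3, 1: 1, 2: 1, 8: 2, 17: 1}
Mode: [11]

Mean=29/3, Median=11, Mode=11


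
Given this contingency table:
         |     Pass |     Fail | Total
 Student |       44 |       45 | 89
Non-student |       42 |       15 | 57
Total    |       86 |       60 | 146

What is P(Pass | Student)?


P(Pass | Student) = 44/(44+45) = 44/89

P(Pass|Student) = 44/89 ≈ 49.44%


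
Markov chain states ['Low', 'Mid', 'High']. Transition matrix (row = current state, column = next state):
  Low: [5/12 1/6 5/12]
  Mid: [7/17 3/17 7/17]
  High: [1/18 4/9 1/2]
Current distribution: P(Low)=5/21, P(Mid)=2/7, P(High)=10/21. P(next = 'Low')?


P(next=Low) = Σᵢ P(now=i)×P(i→Low)
= 5/21×5/12 + 2/7×7/17 + 10/21×1/18
= 25/252 + 2/17 + 5/189 = 3127/12852

P = 3127/12852 ≈ 0.2433


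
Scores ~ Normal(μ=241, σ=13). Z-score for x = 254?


z = (x - μ)/σ = (254 - 241)/13 = 1.0

z = 1.0


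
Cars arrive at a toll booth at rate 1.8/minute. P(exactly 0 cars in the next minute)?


Poisson(λ=1.8): P(X=0) = e^(-λ)×λ^k/k!
= e^(-1.8) × 1.8^0 / 0!
≈ 0.1652988882 × 1 / 1 ≈ 0.165299

P(X=0) ≈ 0.165299 ≈ 16.53%


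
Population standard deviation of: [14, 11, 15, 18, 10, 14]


Mean = 82/6 = 41/3
  (14-41/3)²=1/9
  (11-41/3)²=64/9
  (15-41/3)²=16/9
  (18-41/3)²=169/9
  (10-41/3)²=121/9
  (14-41/3)²=1/9
Σ(x-μ)² = 124/3
σ² = (124/3)/6 = 62/9

σ = √(62/9) ≈ 2.6247


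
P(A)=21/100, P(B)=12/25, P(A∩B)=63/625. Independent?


P(A)×P(B) = 63/625
P(A∩B) = 63/625
Equal ✓ → Independent

Yes, independent


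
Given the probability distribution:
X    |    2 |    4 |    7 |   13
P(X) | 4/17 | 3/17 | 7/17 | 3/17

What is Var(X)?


E[X] = 108/17
E[X²] = 914/17
Var(X) = E[X²] - (E[X])² = 914/17 - 11664/289 = 3874/289

Var(X) = 3874/289 ≈ 13.4048


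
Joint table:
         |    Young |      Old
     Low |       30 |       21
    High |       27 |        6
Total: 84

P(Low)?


P(Low) = (30+21)/84 = 51/84 = 17/28

P(Low) = 17/28 ≈ 60.71%


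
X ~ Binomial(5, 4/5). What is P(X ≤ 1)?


P(X ≤ 1) = Σ P(X=i) for i=0..1
P(X=0) = 1/3125
P(X=1) = 4/625
Sum = 21/3125

P(X ≤ 1) = 21/3125 ≈ 0.67%


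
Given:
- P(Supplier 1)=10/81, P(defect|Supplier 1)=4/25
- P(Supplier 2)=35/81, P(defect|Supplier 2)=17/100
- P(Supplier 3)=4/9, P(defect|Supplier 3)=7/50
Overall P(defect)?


P(B) = Σ P(B|Aᵢ)×P(Aᵢ)
  4/25×10/81 = 8/405
  17/100×35/81 = 119/1620
  7/50×4/9 = 14/225
Sum = 1259/8100

P(defect) = 1259/8100 ≈ 15.54%


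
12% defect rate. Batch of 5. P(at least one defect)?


P(all good) = (22/25)^5 = 5153632/9765625
P(≥1 defect) = 4611993/9765625

P = 4611993/9765625 ≈ 47.23%


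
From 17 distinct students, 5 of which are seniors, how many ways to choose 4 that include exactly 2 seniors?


Choose 2 of the 5 seniors and 2 of the other 12 students:
C(5,2)×C(12,2) = 10×66 = 660

660


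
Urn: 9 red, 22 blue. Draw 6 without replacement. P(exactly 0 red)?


Hypergeometric: C(9,0)×C(22,6)/C(31,6)
= 1×74613/736281 = 3553/35061

P(X=0) = 3553/35061 ≈ 10.13%


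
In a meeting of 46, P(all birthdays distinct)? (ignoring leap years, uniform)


P(all different) = Π(365-i)/365 for i=0..45
= (365/365)×(364/365)×...×(320/365)
= 0.051747

P ≈ 0.0517 ≈ 5.17%


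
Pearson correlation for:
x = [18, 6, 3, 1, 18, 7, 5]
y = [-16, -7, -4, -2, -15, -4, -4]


n=7, Σx=58, Σy=-52, Σxy=-662, Σx²=768, Σy²=582
r = (7×(-662) - 58×(-52))/√((7×768 - 58²)(7×582 - (-52)²))
= -1618/√(2012×1370) = -1618/√2756440 ≈ -1618/1660.2530 ≈ -0.9746

r ≈ -0.9746


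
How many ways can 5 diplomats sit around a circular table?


Circular arrangements of 5 distinct objects: fix one position to break rotational symmetry.
(n-1)! = 4! = 24

24


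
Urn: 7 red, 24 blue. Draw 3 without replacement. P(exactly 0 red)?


Hypergeometric: C(7,0)×C(24,3)/C(31,3)
= 1×2024/4495 = 2024/4495

P(X=0) = 2024/4495 ≈ 45.03%


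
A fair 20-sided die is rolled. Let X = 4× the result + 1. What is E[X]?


E[die] = (1+20)/2 = 21/2
E[X] = 4×21/2 + 1 = 43

E[X] = 43


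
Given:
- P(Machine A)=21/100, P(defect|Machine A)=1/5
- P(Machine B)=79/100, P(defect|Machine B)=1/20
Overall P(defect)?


P(B) = Σ P(B|Aᵢ)×P(Aᵢ)
  1/5×21/100 = 21/500
  1/20×79/100 = 79/2000
Sum = 163/2000

P(defect) = 163/2000 ≈ 8.15%


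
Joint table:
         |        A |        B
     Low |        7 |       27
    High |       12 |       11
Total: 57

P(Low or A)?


P(Low∨A) = P(Low) + P(A) - P(Low∧A)
= (34 + 19 - 7)/57 = 46/57

P = 46/57 ≈ 80.70%


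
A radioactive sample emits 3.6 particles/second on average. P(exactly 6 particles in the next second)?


Poisson(λ=3.6): P(X=6) = e^(-λ)×λ^k/k!
= e^(-3.6) × 3.6^6 / 6!
≈ 0.02732372245 × 2176.782336 / 720 ≈ 0.082608

P(X=6) ≈ 0.082608 ≈ 8.26%


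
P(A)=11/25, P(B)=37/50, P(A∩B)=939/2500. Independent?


P(A)×P(B) = 407/1250
P(A∩B) = 939/2500
Not equal → NOT independent

No, not independent


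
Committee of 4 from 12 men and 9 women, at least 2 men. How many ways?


Count by #men:
  2M,2W: C(12,2)×C(9,2)=2376
  3M,1W: C(12,3)×C(9,1)=1980
  4M,0W: C(12,4)×C(9,0)=495
Total = 4851

4851


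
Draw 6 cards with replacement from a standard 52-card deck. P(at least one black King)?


P(not a black King) = 50/52 = 25/26
P(none in 6 draws) = (25/26)^6 = 244140625/308915776
P(≥1 black King) = 1 - 244140625/308915776 = 64775151/308915776

P = 64775151/308915776 ≈ 20.97%


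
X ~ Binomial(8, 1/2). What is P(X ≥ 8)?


P(X ≥ 8) = Σ P(X=i) for i=8..8
P(X=8) = 1/256
Sum = 1/256

P(X ≥ 8) = 1/256 ≈ 0.39%


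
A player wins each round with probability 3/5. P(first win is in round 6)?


Geometric: P(X=6) = (1-p)^(k-1)×p = (2/5)^5×3/5 = 96/15625

P(X=6) = 96/15625 ≈ 0.61%


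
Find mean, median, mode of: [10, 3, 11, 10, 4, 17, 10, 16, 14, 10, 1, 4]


Sorted: [1, 3, 4, 4, 10, 10, 10, 10, 11, 14, 16, 17]
Mean = 110/12 = 55/6
Median = 10
Freq: {10: 4, 3: 1, 11: 1, 4: 2, 17: 1, 16: 1, 14: 1, 1: 1}
Mode: [10]

Mean=55/6, Median=10, Mode=10


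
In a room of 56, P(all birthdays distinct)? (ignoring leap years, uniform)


P(all different) = Π(365-i)/365 for i=0..55
= (365/365)×(364/365)×...×(310/365)
= 0.011668

P ≈ 0.0117 ≈ 1.17%


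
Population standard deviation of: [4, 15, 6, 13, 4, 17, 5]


Mean = 64/7
  (4-64/7)²=1296/49
  (15-64/7)²=1681/49
  (6-64/7)²=484/49
  (13-64/7)²=729/49
  (4-64/7)²=1296/49
  (17-64/7)²=3025/49
  (5-64/7)²=841/49
Σ(x-μ)² = 1336/7
σ² = (1336/7)/7 = 1336/49

σ = √(1336/49) ≈ 5.2216


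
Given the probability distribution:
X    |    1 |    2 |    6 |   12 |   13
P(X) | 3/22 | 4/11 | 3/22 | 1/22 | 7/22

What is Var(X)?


E[X] = 70/11
E[X²] = 735/11
Var(X) = E[X²] - (E[X])² = 735/11 - 4900/121 = 3185/121

Var(X) = 3185/121 ≈ 26.3223


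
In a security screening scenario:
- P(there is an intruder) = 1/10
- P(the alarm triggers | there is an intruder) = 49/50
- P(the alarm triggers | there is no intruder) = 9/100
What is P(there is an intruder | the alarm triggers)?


Using Bayes' theorem:
P(A|B) = P(B|A)·P(A) / P(B)

P(the alarm triggers) = 49/50 × 1/10 + 9/100 × 9/10
= 49/500 + 81/1000 = 179/1000

P(there is an intruder|the alarm triggers) = (49/500) / (179/1000) = 98/179

P(there is an intruder|the alarm triggers) = 98/179 ≈ 54.75%


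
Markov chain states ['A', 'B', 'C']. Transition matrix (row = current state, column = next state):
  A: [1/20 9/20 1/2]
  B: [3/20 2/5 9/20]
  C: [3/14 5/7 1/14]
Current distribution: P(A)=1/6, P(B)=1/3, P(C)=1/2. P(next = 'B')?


P(next=B) = Σᵢ P(now=i)×P(i→B)
= 1/6×9/20 + 1/3×2/5 + 1/2×5/7
= 3/40 + 2/15 + 5/14 = 95/168

P = 95/168 ≈ 0.5655


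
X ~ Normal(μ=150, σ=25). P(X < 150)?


z = (150-150)/25 = 0.0
P(Z < 0.0) = 0.5000

P(X < 150) ≈ 0.5000


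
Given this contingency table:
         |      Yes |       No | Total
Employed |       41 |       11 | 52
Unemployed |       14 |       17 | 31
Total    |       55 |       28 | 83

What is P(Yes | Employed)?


P(Yes | Employed) = 41/(41+11) = 41/52

P(Yes|Employed) = 41/52 ≈ 78.85%


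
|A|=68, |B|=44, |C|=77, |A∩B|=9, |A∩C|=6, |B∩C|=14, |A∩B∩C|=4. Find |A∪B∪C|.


|A∪B∪C| = 68+44+77-9-6-14+4 = 164

|A∪B∪C| = 164


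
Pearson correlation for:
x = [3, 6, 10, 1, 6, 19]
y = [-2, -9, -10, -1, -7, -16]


n=6, Σx=45, Σy=-45, Σxy=-507, Σx²=543, Σy²=491
r = (6×(-507) - 45×(-45))/√((6×543 - 45²)(6×491 - (-45)²))
= -1017/√(1233×921) = -1017/√1135593 ≈ -1017/1065.6421 ≈ -0.9544

r ≈ -0.9544


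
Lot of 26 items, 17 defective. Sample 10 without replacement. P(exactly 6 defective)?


Hypergeometric: C(17,6)×C(9,4)/C(26,10)
= 12376×126/5311735 = 7056/24035

P(X=6) = 7056/24035 ≈ 29.36%


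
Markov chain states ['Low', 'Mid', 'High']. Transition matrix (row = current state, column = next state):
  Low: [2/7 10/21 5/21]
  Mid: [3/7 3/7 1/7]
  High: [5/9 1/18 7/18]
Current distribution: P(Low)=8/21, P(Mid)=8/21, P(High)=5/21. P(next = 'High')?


P(next=High) = Σᵢ P(now=i)×P(i→High)
= 8/21×5/21 + 8/21×1/7 + 5/21×7/18
= 40/441 + 8/147 + 5/54 = 629/2646

P = 629/2646 ≈ 0.2377


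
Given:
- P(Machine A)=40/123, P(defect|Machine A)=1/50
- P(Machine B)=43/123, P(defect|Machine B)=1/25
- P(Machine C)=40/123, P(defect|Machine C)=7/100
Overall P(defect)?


P(B) = Σ P(B|Aᵢ)×P(Aᵢ)
  1/50×40/123 = 4/615
  1/25×43/123 = 43/3075
  7/100×40/123 = 14/615
Sum = 133/3075

P(defect) = 133/3075 ≈ 4.33%


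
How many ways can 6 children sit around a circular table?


Circular arrangements of 6 distinct objects: fix one position to break rotational symmetry.
(n-1)! = 5! = 120

120


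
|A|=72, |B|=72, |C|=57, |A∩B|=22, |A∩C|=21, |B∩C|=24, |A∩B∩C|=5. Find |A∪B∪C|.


|A∪B∪C| = 72+72+57-22-21-24+5 = 139

|A∪B∪C| = 139


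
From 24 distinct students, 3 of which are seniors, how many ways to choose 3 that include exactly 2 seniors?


Choose 2 of the 3 seniors and 1 of the other 21 students:
C(3,2)×C(21,1) = 3×21 = 63

63


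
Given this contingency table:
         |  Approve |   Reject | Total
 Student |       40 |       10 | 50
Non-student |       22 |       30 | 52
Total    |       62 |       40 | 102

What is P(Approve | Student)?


P(Approve | Student) = 40/(40+10) = 40/50 = 4/5

P(Approve|Student) = 4/5 ≈ 80.00%


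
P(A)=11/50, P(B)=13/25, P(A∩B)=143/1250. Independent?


P(A)×P(B) = 143/1250
P(A∩B) = 143/1250
Equal ✓ → Independent

Yes, independent


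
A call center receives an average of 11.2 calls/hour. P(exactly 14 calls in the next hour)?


Poisson(λ=11.2): P(X=14) = e^(-λ)×λ^k/k!
= e^(-11.2) × 11.2^14 / 14!
≈ 1.367419607e-05 × 4.88711228505e+14 / 87178291200 ≈ 0.076656

P(X=14) ≈ 0.076656 ≈ 7.67%


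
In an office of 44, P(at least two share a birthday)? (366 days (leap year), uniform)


P(all different) = Π(366-i)/366 for i=0..43
= 0.067633
P(match) = 1 - 0.067633 = 0.932367

P ≈ 0.9324 ≈ 93.24%


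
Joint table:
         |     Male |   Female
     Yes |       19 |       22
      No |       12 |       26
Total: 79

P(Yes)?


P(Yes) = (19+22)/79 = 41/79

P(Yes) = 41/79 ≈ 51.90%


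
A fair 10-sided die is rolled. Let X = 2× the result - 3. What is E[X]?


E[die] = (1+10)/2 = 11/2
E[X] = 2×11/2 - 3 = 8

E[X] = 8


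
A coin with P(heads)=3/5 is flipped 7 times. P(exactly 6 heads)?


Binomial: P(X=6) = C(7,6)×p^6×(1-p)^1
= 7 × 729/15625 × 2/5 = 10206/78125

P(X=6) = 10206/78125 ≈ 13.06%


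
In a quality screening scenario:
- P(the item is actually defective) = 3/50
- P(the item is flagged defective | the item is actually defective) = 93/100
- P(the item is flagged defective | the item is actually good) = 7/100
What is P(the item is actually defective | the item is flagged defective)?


Using Bayes' theorem:
P(A|B) = P(B|A)·P(A) / P(B)

P(the item is flagged defective) = 93/100 × 3/50 + 7/100 × 47/50
= 279/5000 + 329/5000 = 76/625

P(the item is actually defective|the item is flagged defective) = (279/5000) / (76/625) = 279/608

P(the item is actually defective|the item is flagged defective) = 279/608 ≈ 45.89%


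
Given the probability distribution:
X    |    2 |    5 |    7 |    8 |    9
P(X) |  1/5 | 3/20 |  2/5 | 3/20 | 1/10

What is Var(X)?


E[X] = 121/20
E[X²] = 837/20
Var(X) = E[X²] - (E[X])² = 837/20 - 14641/400 = 2099/400

Var(X) = 2099/400 ≈ 5.2475


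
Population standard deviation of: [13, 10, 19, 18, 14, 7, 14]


Mean = 95/7
  (13-95/7)²=16/49
  (10-95/7)²=625/49
  (19-95/7)²=1444/49
  (18-95/7)²=961/49
  (14-95/7)²=9/49
  (7-95/7)²=2116/49
  (14-95/7)²=9/49
Σ(x-μ)² = 740/7
σ² = (740/7)/7 = 740/49

σ = √(740/49) ≈ 3.8861


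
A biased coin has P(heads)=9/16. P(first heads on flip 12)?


Geometric: P(X=12) = (1-p)^(k-1)×p = (7/16)^11×9/16 = 17795940687/281474976710656

P(X=12) = 17795940687/281474976710656 ≈ 0.01%


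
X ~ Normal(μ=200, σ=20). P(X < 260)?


z = (260-200)/20 = 3.0
P(Z < 3.0) = 0.9987

P(X < 260) ≈ 0.9987


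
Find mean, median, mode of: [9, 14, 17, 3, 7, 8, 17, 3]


Sorted: [3, 3, 7, 8, 9, 14, 17, 17]
Mean = 78/8 = 39/4
Median = 17/2
Freq: {9: 1, 14: 1, 17: 2, 3: 2, 7: 1, 8: 1}
Mode: [3, 17]

Mean=39/4, Median=17/2, Mode=[3, 17]


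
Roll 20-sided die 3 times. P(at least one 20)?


P(no 20)^3 = (19/20)^3 = 6859/8000
P(≥1) = 1 - 6859/8000 = 1141/8000

P = 1141/8000 ≈ 14.26%


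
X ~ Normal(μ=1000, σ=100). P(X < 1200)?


z = (1200-1000)/100 = 2.0
P(Z < 2.0) = 0.9772

P(X < 1200) ≈ 0.9772


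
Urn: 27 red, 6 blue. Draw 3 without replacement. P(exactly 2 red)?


Hypergeometric: C(27,2)×C(6,1)/C(33,3)
= 351×6/5456 = 1053/2728

P(X=2) = 1053/2728 ≈ 38.60%


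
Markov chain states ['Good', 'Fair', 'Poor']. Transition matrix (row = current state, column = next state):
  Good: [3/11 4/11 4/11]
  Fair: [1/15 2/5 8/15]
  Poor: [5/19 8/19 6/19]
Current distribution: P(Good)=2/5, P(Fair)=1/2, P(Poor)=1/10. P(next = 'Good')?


P(next=Good) = Σᵢ P(now=i)×P(i→Good)
= 2/5×3/11 + 1/2×1/15 + 1/10×5/19
= 6/55 + 1/30 + 1/38 = 529/3135

P = 529/3135 ≈ 0.1687


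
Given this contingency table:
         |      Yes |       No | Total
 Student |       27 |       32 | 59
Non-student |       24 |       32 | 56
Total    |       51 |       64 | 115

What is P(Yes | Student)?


P(Yes | Student) = 27/(27+32) = 27/59

P(Yes|Student) = 27/59 ≈ 45.76%


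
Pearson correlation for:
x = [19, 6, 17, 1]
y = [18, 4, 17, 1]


n=4, Σx=43, Σy=40, Σxy=656, Σx²=687, Σy²=630
r = (4×656 - 43×40)/√((4×687 - 43²)(4×630 - 40²))
= 904/√(899×920) = 904/√827080 ≈ 904/909.4394 ≈ 0.9940

r ≈ 0.9940


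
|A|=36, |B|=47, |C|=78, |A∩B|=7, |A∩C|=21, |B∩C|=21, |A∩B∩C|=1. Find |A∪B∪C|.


|A∪B∪C| = 36+47+78-7-21-21+1 = 113

|A∪B∪C| = 113


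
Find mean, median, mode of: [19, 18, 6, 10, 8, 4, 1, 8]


Sorted: [1, 4, 6, 8, 8, 10, 18, 19]
Mean = 74/8 = 37/4
Median = 8
Freq: {19: 1, 18: 1, 6: 1, 10: 1, 8: 2, 4: 1, 1: 1}
Mode: [8]

Mean=37/4, Median=8, Mode=8


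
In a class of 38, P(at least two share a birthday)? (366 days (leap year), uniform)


P(all different) = Π(366-i)/366 for i=0..37
= 0.136703
P(match) = 1 - 0.136703 = 0.863297

P ≈ 0.8633 ≈ 86.33%


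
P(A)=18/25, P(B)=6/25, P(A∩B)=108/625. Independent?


P(A)×P(B) = 108/625
P(A∩B) = 108/625
Equal ✓ → Independent

Yes, independent


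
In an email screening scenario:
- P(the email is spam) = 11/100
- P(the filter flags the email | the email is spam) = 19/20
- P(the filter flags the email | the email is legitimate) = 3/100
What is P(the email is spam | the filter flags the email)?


Using Bayes' theorem:
P(A|B) = P(B|A)·P(A) / P(B)

P(the filter flags the email) = 19/20 × 11/100 + 3/100 × 89/100
= 209/2000 + 267/10000 = 82/625

P(the email is spam|the filter flags the email) = (209/2000) / (82/625) = 1045/1312

P(the email is spam|the filter flags the email) = 1045/1312 ≈ 79.65%


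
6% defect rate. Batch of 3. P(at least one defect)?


P(all good) = (47/50)^3 = 103823/125000
P(≥1 defect) = 21177/125000

P = 21177/125000 ≈ 16.94%


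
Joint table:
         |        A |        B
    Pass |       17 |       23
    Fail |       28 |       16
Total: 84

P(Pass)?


P(Pass) = (17+23)/84 = 40/84 = 10/21

P(Pass) = 10/21 ≈ 47.62%


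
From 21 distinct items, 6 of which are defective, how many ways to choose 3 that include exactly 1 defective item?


Choose 1 of the 6 defective items and 2 of the other 15 items:
C(6,1)×C(15,2) = 6×105 = 630

630


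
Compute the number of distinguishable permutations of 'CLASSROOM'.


Letters: 9, freq: {'C': 1, 'L': 1, 'A': 1, 'S': 2, 'R': 1, 'O': 2, 'M': 1}
9!/(1!×1!×1!×2!×1!×2!×1!) = 362880/4 = 90720

90720


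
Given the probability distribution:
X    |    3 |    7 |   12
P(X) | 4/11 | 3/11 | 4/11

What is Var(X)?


E[X] = 81/11
E[X²] = 69
Var(X) = E[X²] - (E[X])² = 69 - 6561/121 = 1788/121

Var(X) = 1788/121 ≈ 14.7769


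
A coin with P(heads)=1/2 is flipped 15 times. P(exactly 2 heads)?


Binomial: P(X=2) = C(15,2)×p^2×(1-p)^13
= 105 × 1/4 × 1/8192 = 105/32768

P(X=2) = 105/32768 ≈ 0.32%


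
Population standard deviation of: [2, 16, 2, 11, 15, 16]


Mean = 62/6 = 31/3
  (2-31/3)²=625/9
  (16-31/3)²=289/9
  (2-31/3)²=625/9
  (11-31/3)²=4/9
  (15-31/3)²=196/9
  (16-31/3)²=289/9
Σ(x-μ)² = 676/3
σ² = (676/3)/6 = 338/9

σ = √(338/9) ≈ 6.1283


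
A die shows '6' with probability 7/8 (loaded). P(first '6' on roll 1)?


Geometric: P(X=1) = (1-p)^(k-1)×p = (1/8)^0×7/8 = 7/8

P(X=1) = 7/8 ≈ 87.50%


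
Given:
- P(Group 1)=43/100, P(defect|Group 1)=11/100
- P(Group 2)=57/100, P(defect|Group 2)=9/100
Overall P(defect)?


P(B) = Σ P(B|Aᵢ)×P(Aᵢ)
  11/100×43/100 = 473/10000
  9/100×57/100 = 513/10000
Sum = 493/5000

P(defect) = 493/5000 ≈ 9.86%


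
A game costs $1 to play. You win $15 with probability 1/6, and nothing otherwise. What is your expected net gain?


E[gain] = (15-1)×1/6 + (-1)×5/6
= 7/3 - 5/6 = 3/2

Expected net gain = $3/2 ≈ $1.50


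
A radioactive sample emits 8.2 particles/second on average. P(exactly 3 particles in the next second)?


Poisson(λ=8.2): P(X=3) = e^(-λ)×λ^k/k!
= e^(-8.2) × 8.2^3 / 3!
≈ 0.00027465357 × 551.368 / 6 ≈ 0.025239

P(X=3) ≈ 0.025239 ≈ 2.52%


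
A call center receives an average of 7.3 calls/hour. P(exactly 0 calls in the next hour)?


Poisson(λ=7.3): P(X=0) = e^(-λ)×λ^k/k!
= e^(-7.3) × 7.3^0 / 0!
≈ 0.0006755387752 × 1 / 1 ≈ 0.000676

P(X=0) ≈ 0.000676 ≈ 0.07%


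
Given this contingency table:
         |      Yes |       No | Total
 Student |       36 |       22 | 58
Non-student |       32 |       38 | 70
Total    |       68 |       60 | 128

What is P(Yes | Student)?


P(Yes | Student) = 36/(36+22) = 36/58 = 18/29

P(Yes|Student) = 18/29 ≈ 62.07%


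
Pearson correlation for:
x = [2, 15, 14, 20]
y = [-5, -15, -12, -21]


n=4, Σx=51, Σy=-53, Σxy=-823, Σx²=825, Σy²=835
r = (4×(-823) - 51×(-53))/√((4×825 - 51²)(4×835 - (-53)²))
= -589/√(699×531) = -589/√371169 ≈ -589/609.2364 ≈ -0.9668

r ≈ -0.9668


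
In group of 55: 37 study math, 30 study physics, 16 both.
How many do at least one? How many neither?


|A∪B| = 37+30-16 = 51
Neither = 55-51 = 4

At least one: 51; Neither: 4


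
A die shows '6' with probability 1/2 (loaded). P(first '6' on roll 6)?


Geometric: P(X=6) = (1-p)^(k-1)×p = (1/2)^5×1/2 = 1/64

P(X=6) = 1/64 ≈ 1.56%


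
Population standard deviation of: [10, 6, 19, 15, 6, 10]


Mean = 66/6 = 11
  (10-11)²=1
  (6-11)²=25
  (19-11)²=64
  (15-11)²=16
  (6-11)²=25
  (10-11)²=1
Σ(x-μ)² = 132
σ² = 132/6 = 22

σ = √(22) ≈ 4.6904


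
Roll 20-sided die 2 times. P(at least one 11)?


P(no 11)^2 = (19/20)^2 = 361/400
P(≥1) = 1 - 361/400 = 39/400

P = 39/400 ≈ 9.75%


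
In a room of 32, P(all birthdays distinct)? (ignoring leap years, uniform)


P(all different) = Π(365-i)/365 for i=0..31
= (365/365)×(364/365)×...×(334/365)
= 0.246652

P ≈ 0.2467 ≈ 24.67%


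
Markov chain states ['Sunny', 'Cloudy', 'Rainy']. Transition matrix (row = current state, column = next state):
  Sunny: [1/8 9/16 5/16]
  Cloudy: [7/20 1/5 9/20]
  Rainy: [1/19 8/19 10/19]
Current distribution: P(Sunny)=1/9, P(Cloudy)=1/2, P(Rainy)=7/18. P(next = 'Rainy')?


P(next=Rainy) = Σᵢ P(now=i)×P(i→Rainy)
= 1/9×5/16 + 1/2×9/20 + 7/18×10/19
= 5/144 + 9/40 + 35/171 = 6353/13680

P = 6353/13680 ≈ 0.4644


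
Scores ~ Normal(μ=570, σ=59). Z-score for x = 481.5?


z = (x - μ)/σ = (481.5 - 570)/59 = -1.5

z = -1.5


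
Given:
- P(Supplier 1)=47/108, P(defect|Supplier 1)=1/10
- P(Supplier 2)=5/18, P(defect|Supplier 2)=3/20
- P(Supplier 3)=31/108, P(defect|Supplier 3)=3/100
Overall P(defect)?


P(B) = Σ P(B|Aᵢ)×P(Aᵢ)
  1/10×47/108 = 47/1080
  3/20×5/18 = 1/24
  3/100×31/108 = 31/3600
Sum = 1013/10800

P(defect) = 1013/10800 ≈ 9.38%


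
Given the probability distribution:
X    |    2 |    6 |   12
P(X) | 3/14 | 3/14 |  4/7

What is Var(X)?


E[X] = 60/7
E[X²] = 636/7
Var(X) = E[X²] - (E[X])² = 636/7 - 3600/49 = 852/49

Var(X) = 852/49 ≈ 17.3878


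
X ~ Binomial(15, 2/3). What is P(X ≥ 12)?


P(X ≥ 12) = Σ P(X=i) for i=12..15
P(X=12) = 1863680/14348907
P(X=13) = 286720/4782969
P(X=14) = 81920/4782969
P(X=15) = 32768/14348907
Sum = 3002368/14348907

P(X ≥ 12) = 3002368/14348907 ≈ 20.92%


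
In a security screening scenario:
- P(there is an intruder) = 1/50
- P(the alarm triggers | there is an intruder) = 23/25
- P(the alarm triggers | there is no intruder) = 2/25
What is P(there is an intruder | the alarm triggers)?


Using Bayes' theorem:
P(A|B) = P(B|A)·P(A) / P(B)

P(the alarm triggers) = 23/25 × 1/50 + 2/25 × 49/50
= 23/1250 + 49/625 = 121/1250

P(there is an intruder|the alarm triggers) = (23/1250) / (121/1250) = 23/121

P(there is an intruder|the alarm triggers) = 23/121 ≈ 19.01%


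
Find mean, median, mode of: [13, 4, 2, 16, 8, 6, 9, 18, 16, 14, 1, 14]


Sorted: [1, 2, 4, 6, 8, 9, 13, 14, 14, 16, 16, 18]
Mean = 121/12
Median = 11
Freq: {13: 1, 4: 1, 2: 1, 16: 2, 8: 1, 6: 1, 9: 1, 18: 1, 14: 2, 1: 1}
Mode: [14, 16]

Mean=121/12, Median=11, Mode=[14, 16]


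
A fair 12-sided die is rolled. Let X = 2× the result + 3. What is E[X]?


E[die] = (1+12)/2 = 13/2
E[X] = 2×13/2 + 3 = 16

E[X] = 16


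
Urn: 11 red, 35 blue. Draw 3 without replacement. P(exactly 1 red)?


Hypergeometric: C(11,1)×C(35,2)/C(46,3)
= 11×595/15180 = 119/276

P(X=1) = 119/276 ≈ 43.12%


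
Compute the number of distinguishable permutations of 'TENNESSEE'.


Letters: 9, freq: {'T': 1, 'E': 4, 'N': 2, 'S': 2}
9!/(1!×4!×2!×2!) = 362880/96 = 3780

3780


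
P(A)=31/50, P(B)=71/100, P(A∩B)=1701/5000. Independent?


P(A)×P(B) = 2201/5000
P(A∩B) = 1701/5000
Not equal → NOT independent

No, not independent


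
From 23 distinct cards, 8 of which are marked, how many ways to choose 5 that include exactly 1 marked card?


Choose 1 of the 8 marked cards and 4 of the other 15 cards:
C(8,1)×C(15,4) = 8×1365 = 10920

10920


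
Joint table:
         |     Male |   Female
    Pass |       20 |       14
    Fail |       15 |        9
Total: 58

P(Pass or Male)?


P(Pass∨Male) = P(Pass) + P(Male) - P(Pass∧Male)
= (34 + 35 - 20)/58 = 49/58

P = 49/58 ≈ 84.48%


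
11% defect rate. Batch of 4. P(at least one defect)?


P(all good) = (89/100)^4 = 62742241/100000000
P(≥1 defect) = 37257759/100000000

P = 37257759/100000000 ≈ 37.26%


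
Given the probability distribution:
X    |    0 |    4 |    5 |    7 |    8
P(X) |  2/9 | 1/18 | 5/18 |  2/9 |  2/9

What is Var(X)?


E[X] = 89/18
E[X²] = 593/18
Var(X) = E[X²] - (E[X])² = 593/18 - 7921/324 = 2753/324

Var(X) = 2753/324 ≈ 8.4969


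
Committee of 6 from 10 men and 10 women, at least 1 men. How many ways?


Count by #men:
  1M,5W: C(10,1)×C(10,5)=2520
  2M,4W: C(10,2)×C(10,4)=9450
  3M,3W: C(10,3)×C(10,3)=14400
  4M,2W: C(10,4)×C(10,2)=9450
  5M,1W: C(10,5)×C(10,1)=2520
  6M,0W: C(10,6)×C(10,0)=210
Total = 38550

38550


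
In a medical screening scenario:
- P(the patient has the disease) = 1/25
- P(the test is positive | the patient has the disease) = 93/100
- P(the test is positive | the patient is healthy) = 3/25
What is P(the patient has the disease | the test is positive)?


Using Bayes' theorem:
P(A|B) = P(B|A)·P(A) / P(B)

P(the test is positive) = 93/100 × 1/25 + 3/25 × 24/25
= 93/2500 + 72/625 = 381/2500

P(the patient has the disease|the test is positive) = (93/2500) / (381/2500) = 31/127

P(the patient has the disease|the test is positive) = 31/127 ≈ 24.41%


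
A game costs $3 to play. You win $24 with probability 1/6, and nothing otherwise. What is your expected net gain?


E[gain] = (24-3)×1/6 + (-3)×5/6
= 7/2 - 5/2 = 1

Expected net gain = $1 ≈ $1.00


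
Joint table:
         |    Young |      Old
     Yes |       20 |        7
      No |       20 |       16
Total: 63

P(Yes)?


P(Yes) = (20+7)/63 = 27/63 = 3/7

P(Yes) = 3/7 ≈ 42.86%


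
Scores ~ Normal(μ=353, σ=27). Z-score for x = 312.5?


z = (x - μ)/σ = (312.5 - 353)/27 = -1.5

z = -1.5


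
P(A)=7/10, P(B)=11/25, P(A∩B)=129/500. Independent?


P(A)×P(B) = 77/250
P(A∩B) = 129/500
Not equal → NOT independent

No, not independent


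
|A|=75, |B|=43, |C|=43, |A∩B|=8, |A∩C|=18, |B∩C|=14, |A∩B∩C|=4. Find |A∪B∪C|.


|A∪B∪C| = 75+43+43-8-18-14+4 = 125

|A∪B∪C| = 125
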